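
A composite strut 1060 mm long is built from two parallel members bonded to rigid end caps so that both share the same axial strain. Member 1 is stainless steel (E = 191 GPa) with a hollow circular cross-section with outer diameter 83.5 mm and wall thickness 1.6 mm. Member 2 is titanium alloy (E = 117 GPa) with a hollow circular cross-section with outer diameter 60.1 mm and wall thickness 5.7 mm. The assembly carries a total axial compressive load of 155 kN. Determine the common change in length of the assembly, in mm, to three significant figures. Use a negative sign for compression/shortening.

A_1 = 411.7 mm².
A_2 = 974.1 mm².
Equal strain + equilibrium ⇒ each member carries load in proportion to AE: A₁E₁ = 78630000 N, A₂E₂ = 114000000 N, ΣAE = 192600000 N.
δ = PL/ΣAE = -155000·1060/192600000 = -0.853 mm.

-0.853 mm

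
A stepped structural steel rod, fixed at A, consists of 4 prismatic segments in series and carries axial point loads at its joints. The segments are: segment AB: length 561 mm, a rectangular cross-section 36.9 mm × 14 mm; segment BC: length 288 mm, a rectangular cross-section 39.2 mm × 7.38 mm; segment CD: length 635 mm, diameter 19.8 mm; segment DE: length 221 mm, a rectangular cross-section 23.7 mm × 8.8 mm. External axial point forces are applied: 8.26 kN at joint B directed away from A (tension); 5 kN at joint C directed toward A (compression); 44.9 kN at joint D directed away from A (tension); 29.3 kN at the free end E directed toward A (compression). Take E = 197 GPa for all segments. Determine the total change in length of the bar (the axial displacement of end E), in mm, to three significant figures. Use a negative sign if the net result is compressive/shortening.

Internal axial forces (sectioning from the free end, tension +): N_DE = -29.3 kN, N_CD = 15.6 kN, N_BC = 10.6 kN, N_AB = 18.86 kN.
A_AB = 516.6 mm².
A_BC = 289.3 mm².
A_CD = 307.9 mm².
A_DE = 208.6 mm².
δ_AB = 18860·561/(516.6·197000) = 0.104 mm
δ_BC = 10600·288/(289.3·197000) = 0.05357 mm
δ_CD = 15600·635/(307.9·197000) = 0.1633 mm
δ_DE = -29300·221/(208.6·197000) = -0.1576 mm
δ = Σδ_i = 0.1632 mm.

0.163 mm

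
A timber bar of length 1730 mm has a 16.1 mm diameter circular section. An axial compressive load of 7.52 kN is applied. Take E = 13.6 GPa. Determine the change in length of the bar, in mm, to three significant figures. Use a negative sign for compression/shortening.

-4.70 mm

A = 203.6 mm².
δ_mech = NL/(AE) = -7520·1730/(203.6·13600) = -4.699 mm.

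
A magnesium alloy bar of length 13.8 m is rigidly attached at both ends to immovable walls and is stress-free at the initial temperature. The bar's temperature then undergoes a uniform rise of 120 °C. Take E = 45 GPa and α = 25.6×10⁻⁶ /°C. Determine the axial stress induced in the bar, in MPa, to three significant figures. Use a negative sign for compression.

Free thermal expansion αLΔT = 25.6e-6 · 13800 · 120 = 42.39 mm.
The walls impose strain ε = −(42.39)/13800 = -3.0720e-03; σ = Eε = 45000 · -3.0720e-03 = -138.2 MPa.

-138 MPa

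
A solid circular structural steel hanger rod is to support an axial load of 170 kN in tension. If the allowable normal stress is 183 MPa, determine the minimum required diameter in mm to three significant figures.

Required area A ≥ P/σ_allow = 170000/183 = 929 mm².
For a solid circular section, d ≥ √(4A/π) = 34.39 mm.

34.4 mm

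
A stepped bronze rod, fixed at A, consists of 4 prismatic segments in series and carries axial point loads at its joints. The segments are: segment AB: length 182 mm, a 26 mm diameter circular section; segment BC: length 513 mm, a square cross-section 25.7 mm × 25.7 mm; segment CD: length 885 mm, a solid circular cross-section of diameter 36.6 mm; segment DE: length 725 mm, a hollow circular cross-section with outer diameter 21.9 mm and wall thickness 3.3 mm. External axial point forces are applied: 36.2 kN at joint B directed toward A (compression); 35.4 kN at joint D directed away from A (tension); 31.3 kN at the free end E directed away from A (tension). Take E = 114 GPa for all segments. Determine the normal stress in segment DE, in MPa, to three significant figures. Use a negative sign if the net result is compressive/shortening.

162 MPa

Internal axial forces (sectioning from the free end, tension +): N_DE = 31.3 kN, N_CD = 66.7 kN, N_BC = 66.7 kN, N_AB = 30.5 kN.
A_DE = 192.8 mm².
σ_DE = N_DE/A_DE = 31300/192.8 = 162.3 MPa.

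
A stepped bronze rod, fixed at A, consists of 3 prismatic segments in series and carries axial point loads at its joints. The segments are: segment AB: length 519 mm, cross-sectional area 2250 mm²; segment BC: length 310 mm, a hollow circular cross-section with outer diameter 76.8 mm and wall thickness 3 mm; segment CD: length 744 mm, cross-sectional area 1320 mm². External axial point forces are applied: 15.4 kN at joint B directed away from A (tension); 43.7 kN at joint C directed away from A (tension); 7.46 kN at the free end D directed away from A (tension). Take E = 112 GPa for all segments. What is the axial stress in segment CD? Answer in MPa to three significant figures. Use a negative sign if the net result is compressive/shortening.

5.65 MPa

Internal axial forces (sectioning from the free end, tension +): N_CD = 7.46 kN, N_BC = 51.16 kN, N_AB = 66.56 kN.
σ_CD = N_CD/A_CD = 7460/1320 = 5.652 MPa.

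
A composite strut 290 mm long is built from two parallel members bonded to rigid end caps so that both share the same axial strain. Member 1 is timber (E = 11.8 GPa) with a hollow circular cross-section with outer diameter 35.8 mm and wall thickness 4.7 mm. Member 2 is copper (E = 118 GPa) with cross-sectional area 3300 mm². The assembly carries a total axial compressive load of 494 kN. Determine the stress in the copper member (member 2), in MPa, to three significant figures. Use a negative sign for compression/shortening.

-148 MPa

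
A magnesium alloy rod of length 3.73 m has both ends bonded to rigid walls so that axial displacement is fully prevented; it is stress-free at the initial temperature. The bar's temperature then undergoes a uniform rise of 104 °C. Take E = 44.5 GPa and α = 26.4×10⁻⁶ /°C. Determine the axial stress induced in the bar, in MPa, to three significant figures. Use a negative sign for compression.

-122 MPa

Free thermal expansion αLΔT = 26.4e-6 · 3730 · 104 = 10.24 mm.
The walls impose strain ε = −(10.24)/3730 = -2.7456e-03; σ = Eε = 44500 · -2.7456e-03 = -122.2 MPa.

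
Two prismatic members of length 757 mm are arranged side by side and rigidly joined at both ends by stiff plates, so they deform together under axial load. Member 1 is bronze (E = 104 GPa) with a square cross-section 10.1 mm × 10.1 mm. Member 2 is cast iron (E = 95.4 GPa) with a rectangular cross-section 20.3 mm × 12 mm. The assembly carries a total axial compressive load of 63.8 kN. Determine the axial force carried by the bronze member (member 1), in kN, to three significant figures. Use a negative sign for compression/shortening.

-20.0 kN

A_1 = 102 mm².
A_2 = 243.6 mm².
Equal strain + equilibrium ⇒ each member carries load in proportion to AE: A₁E₁ = 10610000 N, A₂E₂ = 23240000 N, ΣAE = 33850000 N.
F₁ = P·A₁E₁/ΣAE = -63800·10610000/33850000 = -20000 N.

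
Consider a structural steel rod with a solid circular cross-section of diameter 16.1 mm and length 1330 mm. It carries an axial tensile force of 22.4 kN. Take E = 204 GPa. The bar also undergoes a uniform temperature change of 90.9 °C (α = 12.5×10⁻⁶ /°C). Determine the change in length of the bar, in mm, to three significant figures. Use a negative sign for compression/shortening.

2.23 mm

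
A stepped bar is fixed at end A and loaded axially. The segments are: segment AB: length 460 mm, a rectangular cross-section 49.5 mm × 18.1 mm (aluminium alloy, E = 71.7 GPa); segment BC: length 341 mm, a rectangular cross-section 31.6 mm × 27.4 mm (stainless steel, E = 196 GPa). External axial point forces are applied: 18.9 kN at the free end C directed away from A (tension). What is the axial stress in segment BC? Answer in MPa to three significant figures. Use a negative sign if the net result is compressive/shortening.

21.8 MPa

Internal axial forces (sectioning from the free end, tension +): N_BC = 18.9 kN, N_AB = 18.9 kN.
A_BC = 865.8 mm².
σ_BC = N_BC/A_BC = 18900/865.8 = 21.83 MPa.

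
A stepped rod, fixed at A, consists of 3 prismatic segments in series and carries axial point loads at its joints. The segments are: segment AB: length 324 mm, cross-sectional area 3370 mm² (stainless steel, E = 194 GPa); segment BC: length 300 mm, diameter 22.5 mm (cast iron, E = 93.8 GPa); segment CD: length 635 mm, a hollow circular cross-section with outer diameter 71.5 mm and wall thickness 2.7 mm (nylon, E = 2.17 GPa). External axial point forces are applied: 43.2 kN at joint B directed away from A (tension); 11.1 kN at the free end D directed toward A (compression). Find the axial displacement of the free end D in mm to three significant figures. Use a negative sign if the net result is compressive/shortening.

-5.64 mm

Internal axial forces (sectioning from the free end, tension +): N_CD = -11.1 kN, N_BC = -11.1 kN, N_AB = 32.1 kN.
A_BC = 397.6 mm².
A_CD = 583.6 mm².
δ_AB = 32100·324/(3370·194000) = 0.01591 mm
δ_BC = -11100·300/(397.6·93800) = -0.08929 mm
δ_CD = -11100·635/(583.6·2170) = -5.566 mm
δ = Σδ_i = -5.639 mm.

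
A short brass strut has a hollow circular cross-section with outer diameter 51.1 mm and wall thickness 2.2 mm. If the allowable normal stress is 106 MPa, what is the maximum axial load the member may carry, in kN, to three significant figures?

35.8 kN

A = 338 mm².
P_max = σ_allow · A = 106 · 338 = 35830 N = 35.83 kN.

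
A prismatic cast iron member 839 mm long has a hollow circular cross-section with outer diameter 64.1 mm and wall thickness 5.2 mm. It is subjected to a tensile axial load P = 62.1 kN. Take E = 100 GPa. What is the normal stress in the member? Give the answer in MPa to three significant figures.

A = 962.2 mm².
σ = N/A = 62100/962.2 = 64.54 MPa.

64.5 MPa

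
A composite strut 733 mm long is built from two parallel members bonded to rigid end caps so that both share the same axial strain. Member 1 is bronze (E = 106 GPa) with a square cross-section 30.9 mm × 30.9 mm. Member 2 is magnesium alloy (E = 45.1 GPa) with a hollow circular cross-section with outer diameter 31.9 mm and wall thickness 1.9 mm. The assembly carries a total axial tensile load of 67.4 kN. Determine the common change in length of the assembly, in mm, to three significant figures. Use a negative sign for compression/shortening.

0.452 mm

A_1 = 954.8 mm².
A_2 = 179.1 mm².
Equal strain + equilibrium ⇒ each member carries load in proportion to AE: A₁E₁ = 101200000 N, A₂E₂ = 8076000 N, ΣAE = 109300000 N.
δ = PL/ΣAE = 67400·733/109300000 = 0.4521 mm.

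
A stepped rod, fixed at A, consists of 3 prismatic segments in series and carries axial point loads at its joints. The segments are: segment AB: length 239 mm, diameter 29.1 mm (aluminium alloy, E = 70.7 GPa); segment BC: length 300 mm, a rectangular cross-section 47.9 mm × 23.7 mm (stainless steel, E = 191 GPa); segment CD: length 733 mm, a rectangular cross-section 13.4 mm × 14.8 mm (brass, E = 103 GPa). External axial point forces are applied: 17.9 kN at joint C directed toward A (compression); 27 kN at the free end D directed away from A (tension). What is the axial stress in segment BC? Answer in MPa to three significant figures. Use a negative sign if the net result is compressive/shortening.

8.02 MPa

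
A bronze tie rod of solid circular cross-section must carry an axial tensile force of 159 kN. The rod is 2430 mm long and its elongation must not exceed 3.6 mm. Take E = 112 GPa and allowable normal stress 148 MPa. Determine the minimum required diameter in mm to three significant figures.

Required area A ≥ P/σ_allow = 159000/148 = 1074 mm².
For a solid circular section, d ≥ √(4A/π) = 36.98 mm.
Elongation limit: A ≥ PL/(Eδ_allow) = 159000·2430/(112000·3.6) = 958.3 mm² ⇒ d ≥ 34.93 mm.
The stress limit governs.

37.0 mm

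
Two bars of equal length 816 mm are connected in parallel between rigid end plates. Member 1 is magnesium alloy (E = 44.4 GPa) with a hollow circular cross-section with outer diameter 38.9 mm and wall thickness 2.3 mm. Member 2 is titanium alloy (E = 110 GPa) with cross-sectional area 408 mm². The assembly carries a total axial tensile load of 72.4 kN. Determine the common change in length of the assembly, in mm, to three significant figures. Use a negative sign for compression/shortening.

1.04 mm

A_1 = 264.5 mm².
Equal strain + equilibrium ⇒ each member carries load in proportion to AE: A₁E₁ = 11740000 N, A₂E₂ = 44880000 N, ΣAE = 56620000 N.
δ = PL/ΣAE = 72400·816/56620000 = 1.043 mm.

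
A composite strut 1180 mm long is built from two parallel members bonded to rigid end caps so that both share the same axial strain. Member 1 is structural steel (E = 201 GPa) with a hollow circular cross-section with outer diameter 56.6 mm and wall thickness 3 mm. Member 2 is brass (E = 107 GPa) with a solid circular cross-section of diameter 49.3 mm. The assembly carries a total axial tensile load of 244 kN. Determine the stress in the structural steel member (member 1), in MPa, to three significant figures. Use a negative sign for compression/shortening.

A_1 = 505.2 mm².
A_2 = 1909 mm².
Equal strain + equilibrium ⇒ each member carries load in proportion to AE: A₁E₁ = 101500000 N, A₂E₂ = 204300000 N, ΣAE = 305800000 N.
σ₁ = P·E₁/ΣAE = 244000·201000/305800000 = 160.4 MPa.

160 MPa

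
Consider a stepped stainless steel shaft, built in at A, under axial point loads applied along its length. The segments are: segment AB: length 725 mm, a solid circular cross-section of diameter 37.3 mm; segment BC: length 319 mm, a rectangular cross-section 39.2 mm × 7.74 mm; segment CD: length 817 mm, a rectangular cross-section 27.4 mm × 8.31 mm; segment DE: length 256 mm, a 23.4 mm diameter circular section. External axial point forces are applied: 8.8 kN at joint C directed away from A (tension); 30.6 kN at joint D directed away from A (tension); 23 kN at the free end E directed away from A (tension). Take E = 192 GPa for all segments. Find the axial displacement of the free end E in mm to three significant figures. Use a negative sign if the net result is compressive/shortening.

Internal axial forces (sectioning from the free end, tension +): N_DE = 23 kN, N_CD = 53.6 kN, N_BC = 62.4 kN, N_AB = 62.4 kN.
A_AB = 1093 mm².
A_BC = 303.4 mm².
A_CD = 227.7 mm².
A_DE = 430.1 mm².
δ_AB = 62400·725/(1093·192000) = 0.2156 mm
δ_BC = 62400·319/(303.4·192000) = 0.3417 mm
δ_CD = 53600·817/(227.7·192000) = 1.002 mm
δ_DE = 23000·256/(430.1·192000) = 0.07131 mm
δ = Σδ_i = 1.63 mm.

1.63 mm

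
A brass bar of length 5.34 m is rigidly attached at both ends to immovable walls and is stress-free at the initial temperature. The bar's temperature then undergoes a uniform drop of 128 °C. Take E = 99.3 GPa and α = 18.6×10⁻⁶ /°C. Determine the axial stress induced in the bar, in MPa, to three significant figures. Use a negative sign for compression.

236 MPa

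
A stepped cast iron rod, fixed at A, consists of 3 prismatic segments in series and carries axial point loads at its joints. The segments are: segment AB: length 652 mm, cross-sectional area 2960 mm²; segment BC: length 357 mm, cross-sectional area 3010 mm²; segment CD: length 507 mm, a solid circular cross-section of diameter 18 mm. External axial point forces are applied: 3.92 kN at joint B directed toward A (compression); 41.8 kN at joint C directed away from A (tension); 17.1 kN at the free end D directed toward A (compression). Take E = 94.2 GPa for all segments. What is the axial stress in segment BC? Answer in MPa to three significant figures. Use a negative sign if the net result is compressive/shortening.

Internal axial forces (sectioning from the free end, tension +): N_CD = -17.1 kN, N_BC = 24.7 kN, N_AB = 20.78 kN.
σ_BC = N_BC/A_BC = 24700/3010 = 8.206 MPa.

8.21 MPa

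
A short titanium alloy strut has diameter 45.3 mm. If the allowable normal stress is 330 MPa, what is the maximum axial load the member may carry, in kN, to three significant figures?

A = 1612 mm².
P_max = σ_allow · A = 330 · 1612 = 531900 N = 531.9 kN.

532 kN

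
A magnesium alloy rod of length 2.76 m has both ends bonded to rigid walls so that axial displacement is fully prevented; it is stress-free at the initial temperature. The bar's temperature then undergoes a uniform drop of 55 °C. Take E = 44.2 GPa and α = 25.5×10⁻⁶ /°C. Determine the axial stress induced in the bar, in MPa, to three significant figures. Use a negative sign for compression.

62.0 MPa

Free thermal expansion αLΔT = 25.5e-6 · 2760 · -55 = -3.871 mm.
The walls impose strain ε = −(-3.871)/2760 = 1.4025e-03; σ = Eε = 44200 · 1.4025e-03 = 61.99 MPa.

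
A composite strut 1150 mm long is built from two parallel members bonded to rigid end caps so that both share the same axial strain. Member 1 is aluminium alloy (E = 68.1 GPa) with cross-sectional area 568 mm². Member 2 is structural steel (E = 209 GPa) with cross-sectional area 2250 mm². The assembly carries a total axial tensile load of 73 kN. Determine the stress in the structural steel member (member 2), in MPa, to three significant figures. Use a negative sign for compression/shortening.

30.0 MPa

Equal strain + equilibrium ⇒ each member carries load in proportion to AE: A₁E₁ = 38680000 N, A₂E₂ = 470200000 N, ΣAE = 508900000 N.
σ₂ = P·E₂/ΣAE = 73000·209000/508900000 = 29.98 MPa.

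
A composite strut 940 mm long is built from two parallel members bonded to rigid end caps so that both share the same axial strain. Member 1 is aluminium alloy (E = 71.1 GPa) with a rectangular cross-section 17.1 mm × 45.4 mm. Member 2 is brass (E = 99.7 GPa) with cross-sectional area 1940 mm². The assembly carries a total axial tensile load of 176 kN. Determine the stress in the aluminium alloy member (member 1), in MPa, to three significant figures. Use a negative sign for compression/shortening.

A_1 = 776.3 mm².
Equal strain + equilibrium ⇒ each member carries load in proportion to AE: A₁E₁ = 55200000 N, A₂E₂ = 193400000 N, ΣAE = 248600000 N.
σ₁ = P·E₁/ΣAE = 176000·71100/248600000 = 50.33 MPa.

50.3 MPa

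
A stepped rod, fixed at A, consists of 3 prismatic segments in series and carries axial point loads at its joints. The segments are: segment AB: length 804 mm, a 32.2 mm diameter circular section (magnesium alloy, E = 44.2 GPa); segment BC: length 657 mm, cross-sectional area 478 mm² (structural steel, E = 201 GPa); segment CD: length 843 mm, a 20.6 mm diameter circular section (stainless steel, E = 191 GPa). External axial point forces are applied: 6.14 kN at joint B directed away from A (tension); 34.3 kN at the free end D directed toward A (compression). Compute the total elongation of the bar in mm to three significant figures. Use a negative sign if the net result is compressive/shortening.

Internal axial forces (sectioning from the free end, tension +): N_CD = -34.3 kN, N_BC = -34.3 kN, N_AB = -28.16 kN.
A_AB = 814.3 mm².
A_CD = 333.3 mm².
δ_AB = -28160·804/(814.3·44200) = -0.629 mm
δ_BC = -34300·657/(478·201000) = -0.2346 mm
δ_CD = -34300·843/(333.3·191000) = -0.4542 mm
δ = Σδ_i = -1.318 mm.

-1.32 mm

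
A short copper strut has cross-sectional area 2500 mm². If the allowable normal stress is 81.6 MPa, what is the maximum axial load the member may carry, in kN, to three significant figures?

P_max = σ_allow · A = 81.6 · 2500 = 204000 N = 204 kN.

204 kN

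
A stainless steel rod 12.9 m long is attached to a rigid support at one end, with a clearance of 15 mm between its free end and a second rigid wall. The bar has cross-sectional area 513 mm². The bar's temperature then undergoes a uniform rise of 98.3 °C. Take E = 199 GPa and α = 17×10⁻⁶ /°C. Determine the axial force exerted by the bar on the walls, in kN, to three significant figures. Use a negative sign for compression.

-51.9 kN

Free thermal expansion αLΔT = 17e-6 · 12900 · 98.3 = 21.56 mm.
The walls engage after the gap closes; constrained expansion = 21.56 − 15 = 6.557 mm.
The walls impose strain ε = −(6.557)/12900 = -5.0831e-04; σ = Eε = 199000 · -5.0831e-04 = -101.2 MPa.
Wall reaction R = σ·A = -101.2·513 = -51890 N = -51.89 kN.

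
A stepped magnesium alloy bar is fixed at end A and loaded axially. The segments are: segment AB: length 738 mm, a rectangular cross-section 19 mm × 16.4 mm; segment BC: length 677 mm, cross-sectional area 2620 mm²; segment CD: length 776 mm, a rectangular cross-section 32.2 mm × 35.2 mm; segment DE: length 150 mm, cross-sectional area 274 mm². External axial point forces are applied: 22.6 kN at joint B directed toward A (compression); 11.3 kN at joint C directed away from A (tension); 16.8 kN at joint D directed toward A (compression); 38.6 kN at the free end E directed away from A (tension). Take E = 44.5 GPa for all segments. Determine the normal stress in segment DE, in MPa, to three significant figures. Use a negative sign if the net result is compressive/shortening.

Internal axial forces (sectioning from the free end, tension +): N_DE = 38.6 kN, N_CD = 21.8 kN, N_BC = 33.1 kN, N_AB = 10.5 kN.
σ_DE = N_DE/A_DE = 38600/274 = 140.9 MPa.

141 MPa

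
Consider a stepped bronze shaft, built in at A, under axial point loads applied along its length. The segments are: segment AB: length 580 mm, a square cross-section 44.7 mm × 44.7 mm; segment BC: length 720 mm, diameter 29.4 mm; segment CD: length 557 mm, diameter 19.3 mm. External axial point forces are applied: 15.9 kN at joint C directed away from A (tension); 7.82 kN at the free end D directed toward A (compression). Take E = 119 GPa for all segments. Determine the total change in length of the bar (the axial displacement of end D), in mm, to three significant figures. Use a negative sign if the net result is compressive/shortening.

Internal axial forces (sectioning from the free end, tension +): N_CD = -7.82 kN, N_BC = 8.08 kN, N_AB = 8.08 kN.
A_AB = 1998 mm².
A_BC = 678.9 mm².
A_CD = 292.6 mm².
δ_AB = 8080·580/(1998·119000) = 0.01971 mm
δ_BC = 8080·720/(678.9·119000) = 0.07201 mm
δ_CD = -7820·557/(292.6·119000) = -0.1251 mm
δ = Σδ_i = -0.03339 mm.

-0.0334 mm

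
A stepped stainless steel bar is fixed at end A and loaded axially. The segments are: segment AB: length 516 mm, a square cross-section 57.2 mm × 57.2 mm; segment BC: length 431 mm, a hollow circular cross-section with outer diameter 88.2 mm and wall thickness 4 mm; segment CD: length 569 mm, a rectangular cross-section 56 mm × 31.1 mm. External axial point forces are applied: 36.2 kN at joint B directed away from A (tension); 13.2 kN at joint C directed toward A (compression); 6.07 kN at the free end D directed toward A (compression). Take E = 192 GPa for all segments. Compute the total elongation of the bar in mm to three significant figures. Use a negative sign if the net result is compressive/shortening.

-0.0373 mm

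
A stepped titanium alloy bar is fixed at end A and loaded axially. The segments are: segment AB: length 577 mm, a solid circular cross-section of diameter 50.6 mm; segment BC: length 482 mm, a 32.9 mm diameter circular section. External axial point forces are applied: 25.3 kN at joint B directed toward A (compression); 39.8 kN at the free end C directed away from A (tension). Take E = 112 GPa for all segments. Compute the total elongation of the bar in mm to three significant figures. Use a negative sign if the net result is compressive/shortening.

0.239 mm

Internal axial forces (sectioning from the free end, tension +): N_BC = 39.8 kN, N_AB = 14.5 kN.
A_AB = 2011 mm².
A_BC = 850.1 mm².
δ_AB = 14500·577/(2011·112000) = 0.03715 mm
δ_BC = 39800·482/(850.1·112000) = 0.2015 mm
δ = Σδ_i = 0.2386 mm.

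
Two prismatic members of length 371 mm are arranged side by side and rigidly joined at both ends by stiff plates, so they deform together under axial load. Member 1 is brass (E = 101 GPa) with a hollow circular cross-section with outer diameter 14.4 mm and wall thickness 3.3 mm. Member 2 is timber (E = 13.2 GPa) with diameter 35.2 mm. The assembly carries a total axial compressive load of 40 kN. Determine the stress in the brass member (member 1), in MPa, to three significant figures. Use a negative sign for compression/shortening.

-165 MPa

A_1 = 115.1 mm².
A_2 = 973.1 mm².
Equal strain + equilibrium ⇒ each member carries load in proportion to AE: A₁E₁ = 11620000 N, A₂E₂ = 12850000 N, ΣAE = 24470000 N.
σ₁ = P·E₁/ΣAE = -40000·101000/24470000 = -165.1 MPa.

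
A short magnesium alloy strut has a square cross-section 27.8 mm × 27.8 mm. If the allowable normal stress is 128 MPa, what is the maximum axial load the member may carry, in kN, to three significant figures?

98.9 kN

A = 772.8 mm².
P_max = σ_allow · A = 128 · 772.8 = 98920 N = 98.92 kN.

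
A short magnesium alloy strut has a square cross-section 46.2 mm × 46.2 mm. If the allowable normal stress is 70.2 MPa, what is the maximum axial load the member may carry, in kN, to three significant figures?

150 kN

A = 2134 mm².
P_max = σ_allow · A = 70.2 · 2134 = 149800 N = 149.8 kN.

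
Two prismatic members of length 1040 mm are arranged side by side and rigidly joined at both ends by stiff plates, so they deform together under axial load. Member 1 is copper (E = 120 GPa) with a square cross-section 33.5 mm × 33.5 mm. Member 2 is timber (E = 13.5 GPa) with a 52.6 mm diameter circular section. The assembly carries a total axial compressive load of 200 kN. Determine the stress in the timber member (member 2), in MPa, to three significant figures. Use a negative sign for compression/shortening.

A_1 = 1122 mm².
A_2 = 2173 mm².
Equal strain + equilibrium ⇒ each member carries load in proportion to AE: A₁E₁ = 134700000 N, A₂E₂ = 29340000 N, ΣAE = 164000000 N.
σ₂ = P·E₂/ΣAE = -200000·13500/164000000 = -16.46 MPa.

-16.5 MPa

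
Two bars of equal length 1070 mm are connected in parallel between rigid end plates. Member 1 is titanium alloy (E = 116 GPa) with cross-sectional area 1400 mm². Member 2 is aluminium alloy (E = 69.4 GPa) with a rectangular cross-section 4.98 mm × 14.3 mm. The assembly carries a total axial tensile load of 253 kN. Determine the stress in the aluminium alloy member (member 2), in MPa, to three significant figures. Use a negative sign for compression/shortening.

A_2 = 71.21 mm².
Equal strain + equilibrium ⇒ each member carries load in proportion to AE: A₁E₁ = 162400000 N, A₂E₂ = 4942000 N, ΣAE = 167300000 N.
σ₂ = P·E₂/ΣAE = 253000·69400/167300000 = 104.9 MPa.

105 MPa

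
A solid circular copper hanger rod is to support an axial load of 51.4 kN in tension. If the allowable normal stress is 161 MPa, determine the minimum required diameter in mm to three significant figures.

20.2 mm

Required area A ≥ P/σ_allow = 51400/161 = 319.3 mm².
For a solid circular section, d ≥ √(4A/π) = 20.16 mm.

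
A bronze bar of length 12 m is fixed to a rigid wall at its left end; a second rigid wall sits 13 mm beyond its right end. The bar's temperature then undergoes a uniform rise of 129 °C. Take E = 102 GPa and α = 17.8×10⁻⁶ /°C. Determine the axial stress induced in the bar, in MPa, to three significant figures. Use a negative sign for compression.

-124 MPa

Free thermal expansion αLΔT = 17.8e-6 · 12000 · 129 = 27.55 mm.
The walls engage after the gap closes; constrained expansion = 27.55 − 13 = 14.55 mm.
The walls impose strain ε = −(14.55)/12000 = -1.2129e-03; σ = Eε = 102000 · -1.2129e-03 = -123.7 MPa.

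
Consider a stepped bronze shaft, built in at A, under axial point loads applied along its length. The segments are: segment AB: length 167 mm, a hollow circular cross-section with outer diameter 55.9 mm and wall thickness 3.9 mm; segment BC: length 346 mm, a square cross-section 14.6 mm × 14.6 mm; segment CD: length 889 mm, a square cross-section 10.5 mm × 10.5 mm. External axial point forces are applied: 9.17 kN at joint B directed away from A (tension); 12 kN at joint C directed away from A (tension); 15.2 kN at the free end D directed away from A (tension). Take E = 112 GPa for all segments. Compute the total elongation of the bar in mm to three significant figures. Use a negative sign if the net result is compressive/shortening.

Internal axial forces (sectioning from the free end, tension +): N_CD = 15.2 kN, N_BC = 27.2 kN, N_AB = 36.37 kN.
A_AB = 637.1 mm².
A_BC = 213.2 mm².
A_CD = 110.2 mm².
δ_AB = 36370·167/(637.1·112000) = 0.08512 mm
δ_BC = 27200·346/(213.2·112000) = 0.3942 mm
δ_CD = 15200·889/(110.2·112000) = 1.094 mm
δ = Σδ_i = 1.574 mm.

1.57 mm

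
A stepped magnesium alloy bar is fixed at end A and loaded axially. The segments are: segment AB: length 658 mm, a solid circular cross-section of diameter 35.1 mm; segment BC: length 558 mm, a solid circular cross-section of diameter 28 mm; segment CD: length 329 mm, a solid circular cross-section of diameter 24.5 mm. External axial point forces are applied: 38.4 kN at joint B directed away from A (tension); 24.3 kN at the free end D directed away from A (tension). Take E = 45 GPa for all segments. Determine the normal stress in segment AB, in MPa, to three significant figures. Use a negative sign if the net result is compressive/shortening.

64.8 MPa

Internal axial forces (sectioning from the free end, tension +): N_CD = 24.3 kN, N_BC = 24.3 kN, N_AB = 62.7 kN.
A_AB = 967.6 mm².
σ_AB = N_AB/A_AB = 62700/967.6 = 64.8 MPa.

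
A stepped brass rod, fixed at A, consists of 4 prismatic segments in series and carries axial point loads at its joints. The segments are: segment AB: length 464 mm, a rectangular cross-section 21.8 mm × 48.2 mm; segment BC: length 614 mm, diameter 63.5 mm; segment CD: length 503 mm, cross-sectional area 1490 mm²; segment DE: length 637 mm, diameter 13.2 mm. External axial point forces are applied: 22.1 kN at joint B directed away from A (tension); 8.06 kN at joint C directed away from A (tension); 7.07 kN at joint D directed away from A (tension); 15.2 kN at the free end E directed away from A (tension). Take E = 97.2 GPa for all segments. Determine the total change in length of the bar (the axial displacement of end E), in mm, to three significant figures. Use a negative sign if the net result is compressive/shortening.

Internal axial forces (sectioning from the free end, tension +): N_DE = 15.2 kN, N_CD = 22.27 kN, N_BC = 30.33 kN, N_AB = 52.43 kN.
A_AB = 1051 mm².
A_BC = 3167 mm².
A_DE = 136.8 mm².
δ_AB = 52430·464/(1051·97200) = 0.2382 mm
δ_BC = 30330·614/(3167·97200) = 0.0605 mm
δ_CD = 22270·503/(1490·97200) = 0.07735 mm
δ_DE = 15200·637/(136.8·97200) = 0.7279 mm
δ = Σδ_i = 1.104 mm.

1.10 mm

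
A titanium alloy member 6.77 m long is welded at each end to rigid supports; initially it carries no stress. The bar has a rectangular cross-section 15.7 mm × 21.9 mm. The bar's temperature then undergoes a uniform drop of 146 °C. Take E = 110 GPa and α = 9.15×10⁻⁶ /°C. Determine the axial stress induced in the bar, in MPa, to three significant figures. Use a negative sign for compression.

147 MPa

Free thermal expansion αLΔT = 9.15e-6 · 6770 · -146 = -9.044 mm.
The walls impose strain ε = −(-9.044)/6770 = 1.3359e-03; σ = Eε = 110000 · 1.3359e-03 = 146.9 MPa.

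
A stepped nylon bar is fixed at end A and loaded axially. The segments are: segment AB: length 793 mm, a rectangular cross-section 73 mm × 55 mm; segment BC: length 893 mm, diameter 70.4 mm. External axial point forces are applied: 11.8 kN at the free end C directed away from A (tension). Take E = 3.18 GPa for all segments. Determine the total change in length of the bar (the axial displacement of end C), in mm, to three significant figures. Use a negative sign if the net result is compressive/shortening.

Internal axial forces (sectioning from the free end, tension +): N_BC = 11.8 kN, N_AB = 11.8 kN.
A_AB = 4015 mm².
A_BC = 3893 mm².
δ_AB = 11800·793/(4015·3180) = 0.7329 mm
δ_BC = 11800·893/(3893·3180) = 0.8513 mm
δ = Σδ_i = 1.584 mm.

1.58 mm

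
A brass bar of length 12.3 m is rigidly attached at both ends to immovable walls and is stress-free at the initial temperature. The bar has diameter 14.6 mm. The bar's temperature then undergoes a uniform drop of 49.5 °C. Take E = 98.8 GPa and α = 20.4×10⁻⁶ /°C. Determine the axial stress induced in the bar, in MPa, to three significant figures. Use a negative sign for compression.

Free thermal expansion αLΔT = 20.4e-6 · 12300 · -49.5 = -12.42 mm.
The walls impose strain ε = −(-12.42)/12300 = 1.0098e-03; σ = Eε = 98800 · 1.0098e-03 = 99.77 MPa.

99.8 MPa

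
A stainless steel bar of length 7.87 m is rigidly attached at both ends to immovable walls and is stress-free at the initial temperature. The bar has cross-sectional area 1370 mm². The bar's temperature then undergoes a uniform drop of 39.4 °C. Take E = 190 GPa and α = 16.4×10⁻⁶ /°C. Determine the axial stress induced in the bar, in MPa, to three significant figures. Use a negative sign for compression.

123 MPa

Free thermal expansion αLΔT = 16.4e-6 · 7870 · -39.4 = -5.085 mm.
The walls impose strain ε = −(-5.085)/7870 = 6.4616e-04; σ = Eε = 190000 · 6.4616e-04 = 122.8 MPa.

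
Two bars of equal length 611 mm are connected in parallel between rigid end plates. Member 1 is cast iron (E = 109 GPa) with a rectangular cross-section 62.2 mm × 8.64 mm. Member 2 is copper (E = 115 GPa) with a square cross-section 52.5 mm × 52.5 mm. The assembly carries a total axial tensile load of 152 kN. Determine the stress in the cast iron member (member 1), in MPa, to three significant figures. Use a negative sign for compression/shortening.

44.1 MPa

A_1 = 537.4 mm².
A_2 = 2756 mm².
Equal strain + equilibrium ⇒ each member carries load in proportion to AE: A₁E₁ = 58580000 N, A₂E₂ = 317000000 N, ΣAE = 375500000 N.
σ₁ = P·E₁/ΣAE = 152000·109000/375500000 = 44.12 MPa.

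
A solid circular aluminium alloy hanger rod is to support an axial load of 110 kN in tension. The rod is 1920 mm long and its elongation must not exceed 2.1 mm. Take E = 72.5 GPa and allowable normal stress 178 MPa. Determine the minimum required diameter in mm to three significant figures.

42.0 mm

Required area A ≥ P/σ_allow = 110000/178 = 618 mm².
For a solid circular section, d ≥ √(4A/π) = 28.05 mm.
Elongation limit: A ≥ PL/(Eδ_allow) = 110000·1920/(72500·2.1) = 1387 mm² ⇒ d ≥ 42.03 mm.
The elongation limit governs.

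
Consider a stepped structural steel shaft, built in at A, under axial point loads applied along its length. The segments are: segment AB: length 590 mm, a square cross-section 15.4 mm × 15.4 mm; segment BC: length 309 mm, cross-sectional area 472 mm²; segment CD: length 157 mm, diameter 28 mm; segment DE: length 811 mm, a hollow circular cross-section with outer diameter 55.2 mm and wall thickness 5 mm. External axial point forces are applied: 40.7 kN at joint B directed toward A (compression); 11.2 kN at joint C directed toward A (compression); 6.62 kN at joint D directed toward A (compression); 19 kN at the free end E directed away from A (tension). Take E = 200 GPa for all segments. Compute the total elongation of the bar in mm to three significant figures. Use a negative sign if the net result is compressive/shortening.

-0.374 mm

Internal axial forces (sectioning from the free end, tension +): N_DE = 19 kN, N_CD = 12.38 kN, N_BC = 1.18 kN, N_AB = -39.52 kN.
A_AB = 237.2 mm².
A_CD = 615.8 mm².
A_DE = 788.5 mm².
δ_AB = -39520·590/(237.2·200000) = -0.4916 mm
δ_BC = 1180·309/(472·200000) = 0.003862 mm
δ_CD = 12380·157/(615.8·200000) = 0.01578 mm
δ_DE = 19000·811/(788.5·200000) = 0.09771 mm
δ = Σδ_i = -0.3742 mm.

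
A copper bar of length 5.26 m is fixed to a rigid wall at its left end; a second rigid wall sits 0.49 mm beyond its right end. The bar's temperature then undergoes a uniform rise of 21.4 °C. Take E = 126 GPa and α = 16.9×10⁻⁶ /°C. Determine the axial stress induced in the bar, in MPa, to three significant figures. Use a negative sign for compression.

-33.8 MPa

Free thermal expansion αLΔT = 16.9e-6 · 5260 · 21.4 = 1.902 mm.
The walls engage after the gap closes; constrained expansion = 1.902 − 0.49 = 1.412 mm.
The walls impose strain ε = −(1.412)/5260 = -2.6850e-04; σ = Eε = 126000 · -2.6850e-04 = -33.83 MPa.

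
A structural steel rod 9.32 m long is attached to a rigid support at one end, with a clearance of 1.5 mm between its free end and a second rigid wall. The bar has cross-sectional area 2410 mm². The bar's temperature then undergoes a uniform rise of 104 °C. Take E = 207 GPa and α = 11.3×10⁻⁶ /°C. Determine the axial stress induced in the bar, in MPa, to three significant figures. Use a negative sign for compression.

-210 MPa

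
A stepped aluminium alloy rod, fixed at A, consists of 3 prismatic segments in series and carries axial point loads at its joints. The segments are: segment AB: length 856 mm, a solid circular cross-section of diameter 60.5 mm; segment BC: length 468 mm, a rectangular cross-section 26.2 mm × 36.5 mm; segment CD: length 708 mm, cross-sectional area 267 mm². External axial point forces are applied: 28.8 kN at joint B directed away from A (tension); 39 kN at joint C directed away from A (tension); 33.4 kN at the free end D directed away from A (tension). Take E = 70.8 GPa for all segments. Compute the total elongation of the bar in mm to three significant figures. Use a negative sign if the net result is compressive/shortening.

2.18 mm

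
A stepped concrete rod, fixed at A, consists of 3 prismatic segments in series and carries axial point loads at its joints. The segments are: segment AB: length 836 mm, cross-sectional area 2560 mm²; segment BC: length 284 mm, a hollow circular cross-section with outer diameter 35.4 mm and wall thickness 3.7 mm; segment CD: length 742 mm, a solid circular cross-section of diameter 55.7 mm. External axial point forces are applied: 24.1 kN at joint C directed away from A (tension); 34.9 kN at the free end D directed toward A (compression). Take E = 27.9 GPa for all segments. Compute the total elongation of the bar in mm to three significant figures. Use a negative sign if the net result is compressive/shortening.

Internal axial forces (sectioning from the free end, tension +): N_CD = -34.9 kN, N_BC = -10.8 kN, N_AB = -10.8 kN.
A_BC = 368.5 mm².
A_CD = 2437 mm².
δ_AB = -10800·836/(2560·27900) = -0.1264 mm
δ_BC = -10800·284/(368.5·27900) = -0.2984 mm
δ_CD = -34900·742/(2437·27900) = -0.3809 mm
δ = Σδ_i = -0.8057 mm.

-0.806 mm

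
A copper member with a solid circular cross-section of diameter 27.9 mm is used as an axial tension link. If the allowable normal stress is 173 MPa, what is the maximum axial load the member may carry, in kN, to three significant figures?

106 kN

A = 611.4 mm².
P_max = σ_allow · A = 173 · 611.4 = 105800 N = 105.8 kN.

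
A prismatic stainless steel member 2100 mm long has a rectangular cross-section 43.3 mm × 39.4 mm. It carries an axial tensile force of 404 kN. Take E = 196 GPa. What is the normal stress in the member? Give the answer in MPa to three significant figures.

A = 1706 mm².
σ = N/A = 404000/1706 = 236.8 MPa.

237 MPa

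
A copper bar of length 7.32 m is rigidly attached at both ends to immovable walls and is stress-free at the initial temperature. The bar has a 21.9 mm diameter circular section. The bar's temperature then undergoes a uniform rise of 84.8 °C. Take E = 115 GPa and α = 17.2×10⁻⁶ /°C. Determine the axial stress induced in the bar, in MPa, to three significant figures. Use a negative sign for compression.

-168 MPa

Free thermal expansion αLΔT = 17.2e-6 · 7320 · 84.8 = 10.68 mm.
The walls impose strain ε = −(10.68)/7320 = -1.4586e-03; σ = Eε = 115000 · -1.4586e-03 = -167.7 MPa.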